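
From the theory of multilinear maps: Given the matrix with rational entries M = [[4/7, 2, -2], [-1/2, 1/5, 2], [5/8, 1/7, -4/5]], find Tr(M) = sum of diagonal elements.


The trace is the sum of diagonal entries.
Diagonal: M[1,1] = 4/7, M[2,2] = 1/5, M[3,3] = -4/5
Tr(M) = 4/7 + 1/5 + -4/5
Computing step by step:
After adding M[1,1]: 4/7
After adding M[2,2]: 27/35
After adding M[3,3]: -1/35
Tr(M) = -1/35

-1/35


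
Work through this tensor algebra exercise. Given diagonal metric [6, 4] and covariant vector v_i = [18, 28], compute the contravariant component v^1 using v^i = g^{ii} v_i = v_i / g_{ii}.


To raise an index with a diagonal metric: v^i = v_i / g_{ii}.
For index 1: v_1 = 18, g_{11} = 6
v^1 = 18 / 6 = 3

3


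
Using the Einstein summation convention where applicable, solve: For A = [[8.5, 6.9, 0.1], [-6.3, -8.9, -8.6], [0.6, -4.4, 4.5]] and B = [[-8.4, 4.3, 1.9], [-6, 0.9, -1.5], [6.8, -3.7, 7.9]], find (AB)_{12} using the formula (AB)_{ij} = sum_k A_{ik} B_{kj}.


(AB)_{ij} = sum_k A_{ik} B_{kj}.
For i=1, j=2:
A_{11} * B_{12} = 8.5 * 4.3 = 36.55
A_{12} * B_{22} = 6.9 * 0.9 = 6.21
A_{13} * B_{32} = 0.1 * -3.7 = -0.37
Sum = 36.55 + 6.21 + -0.37 = 42.39

42.39


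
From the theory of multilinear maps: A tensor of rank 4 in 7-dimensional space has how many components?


The number of components of a rank-r tensor in d dimensions is d^r.
Here d = 7 and r = 4.
7^4 = 2401

2401


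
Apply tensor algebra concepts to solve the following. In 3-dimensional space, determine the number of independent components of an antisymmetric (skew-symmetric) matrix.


An antisymmetric rank-2 tensor satisfies A_{ij} = -A_{ji}, so diagonal entries are zero.
The independent components are the upper-triangular entries: C(n, 2) = n(n-1)/2.
n = 3
C(3, 2) = 3 * 2 / 2 = 6 / 2 = 3

3


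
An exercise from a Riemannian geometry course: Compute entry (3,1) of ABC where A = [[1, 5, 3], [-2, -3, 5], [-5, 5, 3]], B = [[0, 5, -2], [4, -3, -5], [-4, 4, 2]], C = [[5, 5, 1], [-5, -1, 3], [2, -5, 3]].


(ABC)_{31} = sum_m (AB)_{3m} C_{m1}. First compute row 3 of AB.
(AB)_{31} = -5*0 + 5*4 + 3*-4 = 8
(AB)_{32} = -5*5 + 5*-3 + 3*4 = -28
(AB)_{33} = -5*-2 + 5*-5 + 3*2 = -9
Now contract with column 1 of C:
(AB)_{31} * C_{11} = 8 * 5 = 40
(AB)_{32} * C_{21} = -28 * -5 = 140
(AB)_{33} * C_{31} = -9 * 2 = -18
(ABC)_{31} = 40 + 140 + -18 = 162

162


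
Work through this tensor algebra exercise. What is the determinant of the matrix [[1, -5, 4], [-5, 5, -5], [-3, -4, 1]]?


Expanding along the first row, det(A) = a11*M_11 - a12*M_12 + a13*M_13, where M_1j is the (1,j) minor.
Minor M_11 = 5*1 - -5*-4 = -15
Minor M_12 = -5*1 - -5*-3 = -20
Minor M_13 = -5*-4 - 5*-3 = 35
det = 1*(-15) - -5*(-20) + 4*(35)
    = -15 - 100 + 140
    = 25

25


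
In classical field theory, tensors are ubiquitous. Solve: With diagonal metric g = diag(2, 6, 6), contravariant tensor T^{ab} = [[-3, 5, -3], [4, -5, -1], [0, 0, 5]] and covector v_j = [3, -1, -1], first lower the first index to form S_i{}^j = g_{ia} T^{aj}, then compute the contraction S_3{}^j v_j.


Step 1: lower the first index. For a diagonal metric, g_{ia} T^{aj} = g_{ii} T^{ij} (no sum on i).
g_{33} = 6
S_3{}^1 = 6 * T^{31} = 6 * 0 = 0
S_3{}^2 = 6 * T^{32} = 6 * 0 = 0
S_3{}^3 = 6 * T^{33} = 6 * 5 = 30
Step 2: contract S_3{}^j with v_j.
S_3{}^1 * v_1 = 0 * 3 = 0
S_3{}^2 * v_2 = 0 * -1 = 0
S_3{}^3 * v_3 = 30 * -1 = -30
Result = 0 + 0 + -30 = -30

-30


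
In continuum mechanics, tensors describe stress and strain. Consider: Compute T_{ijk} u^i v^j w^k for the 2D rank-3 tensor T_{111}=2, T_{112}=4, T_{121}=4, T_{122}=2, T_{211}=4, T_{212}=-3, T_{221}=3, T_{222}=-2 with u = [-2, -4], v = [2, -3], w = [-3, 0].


S = sum over i,j,k of T_{ijk} u_i v_j w_k. Expanding all 8 terms:
T_{111}*u_1*v_1*w_1 = 2*-2*2*-3 = 24  (running total: 24)
T_{112}*u_1*v_1*w_2 = 4*-2*2*0 = 0  (running total: 24)
T_{121}*u_1*v_2*w_1 = 4*-2*-3*-3 = -72  (running total: -48)
T_{122}*u_1*v_2*w_2 = 2*-2*-3*0 = 0  (running total: -48)
T_{211}*u_2*v_1*w_1 = 4*-4*2*-3 = 96  (running total: 48)
T_{212}*u_2*v_1*w_2 = -3*-4*2*0 = 0  (running total: 48)
T_{221}*u_2*v_2*w_1 = 3*-4*-3*-3 = -108  (running total: -60)
T_{222}*u_2*v_2*w_2 = -2*-4*-3*0 = 0  (running total: -60)
S = -60

-60


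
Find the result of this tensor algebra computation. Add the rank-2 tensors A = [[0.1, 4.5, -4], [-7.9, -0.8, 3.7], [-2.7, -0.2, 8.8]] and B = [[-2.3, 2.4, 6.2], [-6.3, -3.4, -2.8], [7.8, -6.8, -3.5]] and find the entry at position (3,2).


Tensor addition is component-wise: (A + B)_{ij} = A_{ij} + B_{ij}.
A_{32} = -0.2
B_{32} = -6.8
(A + B)_{32} = -0.2 + -6.8 = -7

-7


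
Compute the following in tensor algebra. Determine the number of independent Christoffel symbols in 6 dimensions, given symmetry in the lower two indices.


Christoffel symbols Gamma^k_{ij} are symmetric in i,j, so there are d * d(d+1)/2 independent symbols.
d = 6
d(d+1)/2 = 6 * 7 / 2 = 21
Total = 6 * 21 = 126

126


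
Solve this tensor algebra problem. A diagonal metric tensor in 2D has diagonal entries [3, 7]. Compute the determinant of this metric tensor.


For a diagonal metric, the determinant is the product of diagonal entries.
Diagonal entries: 3, 7
det(g) = 3 * 7 = 21

21


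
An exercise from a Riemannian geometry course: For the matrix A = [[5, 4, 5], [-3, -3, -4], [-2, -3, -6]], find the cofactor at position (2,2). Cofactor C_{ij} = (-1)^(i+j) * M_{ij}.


To find cofactor C_{22}, delete row 2 and column 2.
The resulting 2x2 submatrix is: [[5, 5], [-2, -6]]
Minor M_{22} = 5*-6 - 5*-2
  = -30 - -10 = -20
Sign = (-1)^(2+2) = (-1)^4 = 1
Cofactor C_{22} = 1 * -20 = -20

-20


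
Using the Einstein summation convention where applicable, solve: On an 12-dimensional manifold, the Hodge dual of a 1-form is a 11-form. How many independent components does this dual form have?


The Hodge dual of a p-form on an n-dimensional manifold is an (n-p)-form.
n = 12, p = 1, so dual degree = 12 - 1 = 11
The number of components is C(n, n-p) = C(12, 11) = 12

12


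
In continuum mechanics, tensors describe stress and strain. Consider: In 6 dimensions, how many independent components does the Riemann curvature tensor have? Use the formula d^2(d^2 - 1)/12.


The Riemann tensor in d dimensions has d^2(d^2 - 1)/12 independent components.
d = 6, so d^2 = 36
d^2 - 1 = 35
d^2(d^2 - 1) = 36 * 35 = 1260
Divide by 12: 1260 / 12 = 105

105


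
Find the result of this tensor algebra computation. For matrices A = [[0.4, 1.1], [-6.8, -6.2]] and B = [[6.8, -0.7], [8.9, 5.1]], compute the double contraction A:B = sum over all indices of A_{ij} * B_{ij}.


A:B = sum over all i,j of A_{ij} * B_{ij}.
Row 1: 0.4*6.8=2.72, 1.1*-0.7=-0.77 => row sum = 1.95
Row 2: -6.8*8.9=-60.52, -6.2*5.1=-31.62 => row sum = -92.14
Total = 1.95 + -92.14 = -90.19

-90.19


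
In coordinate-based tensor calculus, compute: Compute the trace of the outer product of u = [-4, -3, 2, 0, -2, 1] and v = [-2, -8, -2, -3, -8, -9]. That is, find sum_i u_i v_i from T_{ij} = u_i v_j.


The outer product gives T_{ij} = u_i v_j.
The trace (contraction) is Tr(T) = sum_i T_{ii} = sum_i u_i v_i.
Diagonal entries:
T_{11} = u_1 * v_1 = -4 * -2 = 8
T_{22} = u_2 * v_2 = -3 * -8 = 24
T_{33} = u_3 * v_3 = 2 * -2 = -4
T_{44} = u_4 * v_4 = 0 * -3 = 0
T_{55} = u_5 * v_5 = -2 * -8 = 16
T_{66} = u_6 * v_6 = 1 * -9 = -9
Tr(T) = 8 + 24 + -4 + 0 + 16 + -9 = 35

35


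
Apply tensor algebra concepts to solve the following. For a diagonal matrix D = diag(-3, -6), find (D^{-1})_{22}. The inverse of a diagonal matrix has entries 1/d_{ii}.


For a diagonal matrix, the inverse has entries (D^{-1})_{ii} = 1/d_{ii}.
The diagonal entries are: d_{11} = -3, d_{22} = -6
We need (D^{-1})_{22} = 1/d_{22} = 1/-6 = -1/6

-1/6


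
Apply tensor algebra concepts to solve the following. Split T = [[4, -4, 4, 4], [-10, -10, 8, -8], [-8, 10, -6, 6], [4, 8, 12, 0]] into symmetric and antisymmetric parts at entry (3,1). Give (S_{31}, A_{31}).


T_{31} = -8
T_{13} = 4
S_{31} = (-8 + 4)/2 = -4/2 = -2
A_{31} = (-8 - 4)/2 = -12/2 = -6
Check: S + A = -2 + -6 = -8 = T_{31}.

(-2, -6)


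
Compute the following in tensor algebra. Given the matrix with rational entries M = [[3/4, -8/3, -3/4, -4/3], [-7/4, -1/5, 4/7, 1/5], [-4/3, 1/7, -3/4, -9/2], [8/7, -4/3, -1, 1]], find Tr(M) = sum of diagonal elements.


The trace is the sum of diagonal entries.
Diagonal: M[1,1] = 3/4, M[2,2] = -1/5, M[3,3] = -3/4, M[4,4] = 1
Tr(M) = 3/4 + -1/5 + -3/4 + 1
Computing step by step:
After adding M[1,1]: 3/4
After adding M[2,2]: 11/20
After adding M[3,3]: -1/5
After adding M[4,4]: 4/5
Tr(M) = 4/5

4/5


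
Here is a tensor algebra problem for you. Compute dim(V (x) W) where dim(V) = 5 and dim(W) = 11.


The dimension of a tensor product is the product of dimensions.
dim(V) = 5, dim(W) = 11
dim(V (x) W) = 5 * 11 = 55

55


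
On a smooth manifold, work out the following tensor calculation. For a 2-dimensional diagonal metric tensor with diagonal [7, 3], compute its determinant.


For a diagonal metric, the determinant is the product of diagonal entries.
Diagonal entries: 7, 3
det(g) = 7 * 3 = 21

21


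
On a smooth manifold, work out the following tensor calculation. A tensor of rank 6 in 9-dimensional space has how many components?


The number of components of a rank-r tensor in d dimensions is d^r.
Here d = 9 and r = 6.
9^6 = 531441

531441


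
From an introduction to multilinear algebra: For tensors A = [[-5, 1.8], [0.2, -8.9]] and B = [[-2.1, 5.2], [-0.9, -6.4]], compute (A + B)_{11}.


Tensor addition is component-wise: (A + B)_{ij} = A_{ij} + B_{ij}.
A_{11} = -5
B_{11} = -2.1
(A + B)_{11} = -5 + -2.1 = -7.1

-7.1


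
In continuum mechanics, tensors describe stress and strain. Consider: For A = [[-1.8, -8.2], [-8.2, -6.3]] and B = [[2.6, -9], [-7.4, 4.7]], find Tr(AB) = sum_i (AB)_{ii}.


Tr(AB) = sum_i (AB)_{ii} where (AB)_{ii} = sum_k A_{ik} B_{ki}.
(AB)_{11} = -1.8*2.6 + -8.2*-7.4 = 56
(AB)_{22} = -8.2*-9 + -6.3*4.7 = 44.19
Tr(AB) = 56 + 44.19 = 100.19

100.19


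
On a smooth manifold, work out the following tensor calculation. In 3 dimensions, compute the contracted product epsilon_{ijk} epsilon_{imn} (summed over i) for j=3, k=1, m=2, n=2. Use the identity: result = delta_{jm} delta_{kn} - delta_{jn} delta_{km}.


Using the identity: epsilon_{ijk} epsilon_{imn} = delta_{jm} delta_{kn} - delta_{jn} delta_{km}.
delta_{32} = 0
delta_{12} = 0
delta_{32} = 0
delta_{12} = 0
Result = 0 * 0 - 0 * 0 = 0 - 0 = 0

0


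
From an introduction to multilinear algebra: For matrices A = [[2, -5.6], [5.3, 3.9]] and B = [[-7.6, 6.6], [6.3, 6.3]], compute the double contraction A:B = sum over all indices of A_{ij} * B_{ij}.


A:B = sum over all i,j of A_{ij} * B_{ij}.
Row 1: 2*-7.6=-15.2, -5.6*6.6=-36.96 => row sum = -52.16
Row 2: 5.3*6.3=33.39, 3.9*6.3=24.57 => row sum = 57.96
Total = -52.16 + 57.96 = 5.8

5.8


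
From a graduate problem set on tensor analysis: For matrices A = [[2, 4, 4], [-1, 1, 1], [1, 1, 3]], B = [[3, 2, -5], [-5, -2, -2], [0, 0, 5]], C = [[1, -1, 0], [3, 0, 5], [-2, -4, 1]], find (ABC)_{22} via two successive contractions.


(ABC)_{22} = sum_m (AB)_{2m} C_{m2}. First compute row 2 of AB.
(AB)_{21} = -1*3 + 1*-5 + 1*0 = -8
(AB)_{22} = -1*2 + 1*-2 + 1*0 = -4
(AB)_{23} = -1*-5 + 1*-2 + 1*5 = 8
Now contract with column 2 of C:
(AB)_{21} * C_{12} = -8 * -1 = 8
(AB)_{22} * C_{22} = -4 * 0 = 0
(AB)_{23} * C_{32} = 8 * -4 = -32
(ABC)_{22} = 8 + 0 + -32 = -24

-24


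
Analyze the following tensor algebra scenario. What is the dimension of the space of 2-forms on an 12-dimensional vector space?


The dimension of the space of p-forms on an n-dimensional space is C(n, p).
n = 12, p = 2
C(12, 2) = 12! / (2! * 10!) = 66

66


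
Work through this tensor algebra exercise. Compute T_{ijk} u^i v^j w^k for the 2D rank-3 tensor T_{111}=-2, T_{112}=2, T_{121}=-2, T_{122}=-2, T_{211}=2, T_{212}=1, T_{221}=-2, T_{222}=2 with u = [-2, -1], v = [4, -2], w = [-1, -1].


S = sum over i,j,k of T_{ijk} u_i v_j w_k. Expanding all 8 terms:
T_{111}*u_1*v_1*w_1 = -2*-2*4*-1 = -16  (running total: -16)
T_{112}*u_1*v_1*w_2 = 2*-2*4*-1 = 16  (running total: 0)
T_{121}*u_1*v_2*w_1 = -2*-2*-2*-1 = 8  (running total: 8)
T_{122}*u_1*v_2*w_2 = -2*-2*-2*-1 = 8  (running total: 16)
T_{211}*u_2*v_1*w_1 = 2*-1*4*-1 = 8  (running total: 24)
T_{212}*u_2*v_1*w_2 = 1*-1*4*-1 = 4  (running total: 28)
T_{221}*u_2*v_2*w_1 = -2*-1*-2*-1 = 4  (running total: 32)
T_{222}*u_2*v_2*w_2 = 2*-1*-2*-1 = -4  (running total: 28)
S = 28

28


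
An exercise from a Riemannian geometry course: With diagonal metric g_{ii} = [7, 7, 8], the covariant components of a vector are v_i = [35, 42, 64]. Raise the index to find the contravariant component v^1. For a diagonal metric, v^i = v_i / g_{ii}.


To raise an index with a diagonal metric: v^i = v_i / g_{ii}.
For index 1: v_1 = 35, g_{11} = 7
v^1 = 35 / 7 = 5

5


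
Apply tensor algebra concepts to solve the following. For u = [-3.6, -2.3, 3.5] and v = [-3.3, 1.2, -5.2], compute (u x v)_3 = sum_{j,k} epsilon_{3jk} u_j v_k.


(u x v)_3 = sum_{j,k} epsilon_{3jk} u_j v_k. Only permutations of (1,2,3) contribute; the two non-zero terms are:
eps_{312} u_1 v_2 = 1 * -3.6 * 1.2 = -4.32
eps_{321} u_2 v_1 = -1 * -2.3 * -3.3 = -7.59
(u x v)_3 = -11.91

-11.91


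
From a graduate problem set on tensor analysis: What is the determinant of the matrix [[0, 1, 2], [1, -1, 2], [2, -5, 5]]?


Expanding along the first row, det(A) = a11*M_11 - a12*M_12 + a13*M_13, where M_1j is the (1,j) minor.
Minor M_11 = -1*5 - 2*-5 = 5
Minor M_12 = 1*5 - 2*2 = 1
Minor M_13 = 1*-5 - -1*2 = -3
det = 0*(5) - 1*(1) + 2*(-3)
    = 0 - 1 + -6
    = -7

-7


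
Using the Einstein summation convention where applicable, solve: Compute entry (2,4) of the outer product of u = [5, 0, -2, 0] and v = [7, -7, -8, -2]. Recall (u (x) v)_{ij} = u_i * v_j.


The outer product entry T_{ij} = u_i * v_j.
We need i=2, j=4.
u_2 = 0, v_4 = -2
T_{2,4} = 0 * -2 = 0

0


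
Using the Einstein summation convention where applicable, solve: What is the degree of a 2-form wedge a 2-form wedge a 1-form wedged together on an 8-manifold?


The degree of a wedge product is the sum of the degrees of the individual forms.
Degrees: 2, 2, 1
Total degree = 2 + 2 + 1 = 5

5


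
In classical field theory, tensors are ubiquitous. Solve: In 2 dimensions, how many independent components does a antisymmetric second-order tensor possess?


A antisymmetric rank-2 tensor in d dimensions has d(d-1)/2 independent components.
d = 2
d(d-1)/2 = 2 * 1 / 2 = 2 / 2 = 1

1


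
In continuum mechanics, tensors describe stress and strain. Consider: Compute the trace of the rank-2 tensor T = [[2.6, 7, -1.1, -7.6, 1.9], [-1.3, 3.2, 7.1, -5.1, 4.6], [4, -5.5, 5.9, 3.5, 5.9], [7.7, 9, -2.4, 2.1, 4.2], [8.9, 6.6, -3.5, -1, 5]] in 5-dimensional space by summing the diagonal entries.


The contraction (trace) of a rank-2 tensor is the sum of its diagonal elements.
Diagonal entries: A[1,1] = 2.6, A[2,2] = 3.2, A[3,3] = 5.9, A[4,4] = 2.1, A[5,5] = 5
Tr(A) = 2.6 + 3.2 + 5.9 + 2.1 + 5 = 18.8

18.8


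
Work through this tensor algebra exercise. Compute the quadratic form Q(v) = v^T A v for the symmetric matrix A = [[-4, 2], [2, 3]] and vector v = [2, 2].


First compute Av:
(Av)_1 = -4*2 + 2*2 = -4
(Av)_2 = 2*2 + 3*2 = 10
Av = [-4, 10]
Then v^T (Av) = 2*-4 + 2*10
= -8 + 20 = 12

12


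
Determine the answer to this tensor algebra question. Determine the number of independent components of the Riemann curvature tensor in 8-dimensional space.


The Riemann tensor in d dimensions has d^2(d^2 - 1)/12 independent components.
d = 8, so d^2 = 64
d^2 - 1 = 63
d^2(d^2 - 1) = 64 * 63 = 4032
Divide by 12: 4032 / 12 = 336

336


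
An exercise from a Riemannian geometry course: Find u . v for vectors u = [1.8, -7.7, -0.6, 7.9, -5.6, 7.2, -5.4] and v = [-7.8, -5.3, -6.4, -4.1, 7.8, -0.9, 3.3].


The inner product u . v = sum of u_i * v_i.
Term-by-term: 1.8 * -7.8, -7.7 * -5.3, -0.6 * -6.4, 7.9 * -4.1, -5.6 * 7.8, 7.2 * -0.9, -5.4 * 3.3
Products: -14.04, 40.81, 3.84, -32.39, -43.68, -6.48, -17.82
Sum = -14.04 + 40.81 + 3.84 + -32.39 + -43.68 + -6.48 + -17.82 = -69.76

-69.76


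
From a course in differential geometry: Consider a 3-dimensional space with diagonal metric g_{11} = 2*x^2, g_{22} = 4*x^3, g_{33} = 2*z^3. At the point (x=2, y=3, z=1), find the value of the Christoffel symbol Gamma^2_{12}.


For a diagonal metric, Gamma^k_{ij} = (1/2) g^{kk} (dg_{ik}/dx_j + dg_{jk}/dx_i - dg_{ij}/dx_k).
The metric is diagonal, so g_{ab} = 0 for a != b.
At the given point: g_{11} = 8, g_{22} = 32, g_{33} = 2
g^{22} = 1/32
dg_{12}/dx_2 = 0 (off-diagonal)
dg_{22}/dx_1 = dg_{22}/dx_1 = 48
dg_{12}/dx_2 = 0 (off-diagonal)
Numerator = 0 + 48 - 0 = 48
Gamma^2_{12} = 48 / (2 * 32) = 3/4

3/4


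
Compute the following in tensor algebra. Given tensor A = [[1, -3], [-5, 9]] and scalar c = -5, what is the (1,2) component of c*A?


Scalar multiplication: (cA)_{ij} = c * A_{ij}.
c = -5
A_{12} = -3
(cA)_{12} = -5 * -3 = 15

15


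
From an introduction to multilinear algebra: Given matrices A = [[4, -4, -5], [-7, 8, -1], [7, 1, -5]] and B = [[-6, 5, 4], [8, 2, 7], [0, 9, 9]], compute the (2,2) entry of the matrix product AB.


(AB)_{ij} = sum_k A_{ik} B_{kj}.
For i=2, j=2:
A_{21} * B_{12} = -7 * 5 = -35
A_{22} * B_{22} = 8 * 2 = 16
A_{23} * B_{32} = -1 * 9 = -9
Sum = -35 + 16 + -9 = -28

-28


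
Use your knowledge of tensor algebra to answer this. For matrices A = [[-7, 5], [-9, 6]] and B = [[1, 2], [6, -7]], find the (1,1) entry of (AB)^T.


(AB)^T_{ij} = (AB)_{ji} = sum_k A_{jk} B_{ki}.
For i=1, j=1 we need (AB)_{11}:
A_{11} * B_{11} = -7 * 1 = -7
A_{12} * B_{21} = 5 * 6 = 30
Sum = -7 + 30 = 23

23


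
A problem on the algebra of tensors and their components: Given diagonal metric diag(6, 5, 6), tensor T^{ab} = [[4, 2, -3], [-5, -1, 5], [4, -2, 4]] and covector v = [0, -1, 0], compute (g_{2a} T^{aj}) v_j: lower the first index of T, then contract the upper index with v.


Step 1: lower the first index. For a diagonal metric, g_{ia} T^{aj} = g_{ii} T^{ij} (no sum on i).
g_{22} = 5
S_2{}^1 = 5 * T^{21} = 5 * -5 = -25
S_2{}^2 = 5 * T^{22} = 5 * -1 = -5
S_2{}^3 = 5 * T^{23} = 5 * 5 = 25
Step 2: contract S_2{}^j with v_j.
S_2{}^1 * v_1 = -25 * 0 = 0
S_2{}^2 * v_2 = -5 * -1 = 5
S_2{}^3 * v_3 = 25 * 0 = 0
Result = 0 + 5 + 0 = 5

5


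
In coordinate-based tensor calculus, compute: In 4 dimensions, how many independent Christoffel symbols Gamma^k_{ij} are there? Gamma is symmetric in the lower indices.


Christoffel symbols Gamma^k_{ij} are symmetric in i,j, so there are d * d(d+1)/2 independent symbols.
d = 4
d(d+1)/2 = 4 * 5 / 2 = 10
Total = 4 * 10 = 40

40


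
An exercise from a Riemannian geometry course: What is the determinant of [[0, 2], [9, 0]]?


For a 2x2 matrix [[a, b], [c, d]], det = a*d - b*c.
a = 0, b = 2, c = 9, d = 0
a*d = 0 * 0 = 0
b*c = 2 * 9 = 18
det = 0 - 18 = -18

-18


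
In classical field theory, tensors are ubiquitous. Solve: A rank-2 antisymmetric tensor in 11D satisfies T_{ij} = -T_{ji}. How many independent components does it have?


An antisymmetric rank-2 tensor satisfies A_{ij} = -A_{ji}, so diagonal entries are zero.
The independent components are the upper-triangular entries: C(n, 2) = n(n-1)/2.
n = 11
C(11, 2) = 11 * 10 / 2 = 110 / 2 = 55

55


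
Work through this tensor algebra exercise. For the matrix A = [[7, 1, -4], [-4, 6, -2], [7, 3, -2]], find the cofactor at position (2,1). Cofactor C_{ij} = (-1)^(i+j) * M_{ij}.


To find cofactor C_{21}, delete row 2 and column 1.
The resulting 2x2 submatrix is: [[1, -4], [3, -2]]
Minor M_{21} = 1*-2 - -4*3
  = -2 - -12 = 10
Sign = (-1)^(2+1) = (-1)^3 = -1
Cofactor C_{21} = -1 * 10 = -10

-10


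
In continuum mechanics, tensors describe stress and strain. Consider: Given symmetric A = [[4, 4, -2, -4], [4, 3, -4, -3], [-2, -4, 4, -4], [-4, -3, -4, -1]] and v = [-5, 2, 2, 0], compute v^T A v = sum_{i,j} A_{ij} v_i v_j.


First compute Av:
(Av)_1 = 4*-5 + 4*2 + -2*2 + -4*0 = -16
(Av)_2 = 4*-5 + 3*2 + -4*2 + -3*0 = -22
(Av)_3 = -2*-5 + -4*2 + 4*2 + -4*0 = 10
(Av)_4 = -4*-5 + -3*2 + -4*2 + -1*0 = 6
Av = [-16, -22, 10, 6]
Then v^T (Av) = -5*-16 + 2*-22 + 2*10 + 0*6
= 80 + -44 + 20 + 0 = 56

56


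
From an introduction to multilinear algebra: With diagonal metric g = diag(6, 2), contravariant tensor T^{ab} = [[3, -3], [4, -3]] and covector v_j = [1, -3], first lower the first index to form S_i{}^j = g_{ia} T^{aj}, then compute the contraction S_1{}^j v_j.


Step 1: lower the first index. For a diagonal metric, g_{ia} T^{aj} = g_{ii} T^{ij} (no sum on i).
g_{11} = 6
S_1{}^1 = 6 * T^{11} = 6 * 3 = 18
S_1{}^2 = 6 * T^{12} = 6 * -3 = -18
Step 2: contract S_1{}^j with v_j.
S_1{}^1 * v_1 = 18 * 1 = 18
S_1{}^2 * v_2 = -18 * -3 = 54
Result = 18 + 54 = 72

72


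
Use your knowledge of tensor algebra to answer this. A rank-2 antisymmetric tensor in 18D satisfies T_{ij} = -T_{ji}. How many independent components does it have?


An antisymmetric rank-2 tensor satisfies A_{ij} = -A_{ji}, so diagonal entries are zero.
The independent components are the upper-triangular entries: C(n, 2) = n(n-1)/2.
n = 18
C(18, 2) = 18 * 17 / 2 = 306 / 2 = 153

153


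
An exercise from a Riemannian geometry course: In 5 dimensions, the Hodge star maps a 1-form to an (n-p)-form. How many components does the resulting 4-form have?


The Hodge dual of a p-form on an n-dimensional manifold is an (n-p)-form.
n = 5, p = 1, so dual degree = 5 - 1 = 4
The number of components is C(n, n-p) = C(5, 4) = 5

5


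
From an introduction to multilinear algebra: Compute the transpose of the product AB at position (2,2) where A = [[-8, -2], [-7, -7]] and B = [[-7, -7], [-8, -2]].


(AB)^T_{ij} = (AB)_{ji} = sum_k A_{jk} B_{ki}.
For i=2, j=2 we need (AB)_{22}:
A_{21} * B_{12} = -7 * -7 = 49
A_{22} * B_{22} = -7 * -2 = 14
Sum = 49 + 14 = 63

63


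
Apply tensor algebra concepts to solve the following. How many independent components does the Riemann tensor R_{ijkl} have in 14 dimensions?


The Riemann tensor in d dimensions has d^2(d^2 - 1)/12 independent components.
d = 14, so d^2 = 196
d^2 - 1 = 195
d^2(d^2 - 1) = 196 * 195 = 38220
Divide by 12: 38220 / 12 = 3185

3185


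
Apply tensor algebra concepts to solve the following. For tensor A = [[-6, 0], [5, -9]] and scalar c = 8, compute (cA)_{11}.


Scalar multiplication: (cA)_{ij} = c * A_{ij}.
c = 8
A_{11} = -6
(cA)_{11} = 8 * -6 = -48

-48


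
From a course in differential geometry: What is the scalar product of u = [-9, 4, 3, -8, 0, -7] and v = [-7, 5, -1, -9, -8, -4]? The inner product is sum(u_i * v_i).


The inner product u . v = sum of u_i * v_i.
Term-by-term: -9 * -7, 4 * 5, 3 * -1, -8 * -9, 0 * -8, -7 * -4
Products: 63, 20, -3, 72, 0, 28
Sum = 63 + 20 + -3 + 72 + 0 + 28 = 180

180


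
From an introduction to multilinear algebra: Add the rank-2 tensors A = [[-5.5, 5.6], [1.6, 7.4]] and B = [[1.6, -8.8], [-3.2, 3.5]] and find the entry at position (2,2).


Tensor addition is component-wise: (A + B)_{ij} = A_{ij} + B_{ij}.
A_{22} = 7.4
B_{22} = 3.5
(A + B)_{22} = 7.4 + 3.5 = 10.9

10.9


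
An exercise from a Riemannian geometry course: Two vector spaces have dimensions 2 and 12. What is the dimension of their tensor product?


The dimension of a tensor product is the product of dimensions.
dim(V) = 2, dim(W) = 12
dim(V (x) W) = 2 * 12 = 24

24


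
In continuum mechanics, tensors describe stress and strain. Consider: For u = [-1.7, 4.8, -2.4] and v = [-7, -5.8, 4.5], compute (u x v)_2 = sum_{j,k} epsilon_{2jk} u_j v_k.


(u x v)_2 = sum_{j,k} epsilon_{2jk} u_j v_k. Only permutations of (1,2,3) contribute; the two non-zero terms are:
eps_{213} u_1 v_3 = -1 * -1.7 * 4.5 = 7.65
eps_{231} u_3 v_1 = 1 * -2.4 * -7 = 16.8
(u x v)_2 = 24.45

24.45


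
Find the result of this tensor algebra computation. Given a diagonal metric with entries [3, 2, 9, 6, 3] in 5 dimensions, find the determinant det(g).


For a diagonal metric, the determinant is the product of diagonal entries.
Diagonal entries: 3, 2, 9, 6, 3
det(g) = 3 * 2 * 9 * 6 * 3 = 972

972


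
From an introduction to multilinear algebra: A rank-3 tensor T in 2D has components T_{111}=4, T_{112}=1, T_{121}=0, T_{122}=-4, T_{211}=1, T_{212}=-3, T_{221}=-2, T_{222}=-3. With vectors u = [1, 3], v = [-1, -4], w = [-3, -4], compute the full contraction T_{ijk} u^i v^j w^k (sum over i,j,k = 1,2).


S = sum over i,j,k of T_{ijk} u_i v_j w_k. Expanding all 8 terms:
T_{111}*u_1*v_1*w_1 = 4*1*-1*-3 = 12  (running total: 12)
T_{112}*u_1*v_1*w_2 = 1*1*-1*-4 = 4  (running total: 16)
T_{121}*u_1*v_2*w_1 = 0*1*-4*-3 = 0  (running total: 16)
T_{122}*u_1*v_2*w_2 = -4*1*-4*-4 = -64  (running total: -48)
T_{211}*u_2*v_1*w_1 = 1*3*-1*-3 = 9  (running total: -39)
T_{212}*u_2*v_1*w_2 = -3*3*-1*-4 = -36  (running total: -75)
T_{221}*u_2*v_2*w_1 = -2*3*-4*-3 = -72  (running total: -147)
T_{222}*u_2*v_2*w_2 = -3*3*-4*-4 = -144  (running total: -291)
S = -291

-291


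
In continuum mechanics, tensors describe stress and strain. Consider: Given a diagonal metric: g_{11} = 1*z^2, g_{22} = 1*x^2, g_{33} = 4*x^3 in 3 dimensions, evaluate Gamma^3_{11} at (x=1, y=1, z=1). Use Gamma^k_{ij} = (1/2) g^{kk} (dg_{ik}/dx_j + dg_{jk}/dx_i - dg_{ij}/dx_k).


For a diagonal metric, Gamma^k_{ij} = (1/2) g^{kk} (dg_{ik}/dx_j + dg_{jk}/dx_i - dg_{ij}/dx_k).
The metric is diagonal, so g_{ab} = 0 for a != b.
At the given point: g_{11} = 1, g_{22} = 1, g_{33} = 4
g^{33} = 1/4
dg_{13}/dx_1 = 0 (off-diagonal)
dg_{13}/dx_1 = 0 (off-diagonal)
dg_{11}/dx_3 = dg_{11}/dx_3 = 2
Numerator = 0 + 0 - 2 = -2
Gamma^3_{11} = -2 / (2 * 4) = -1/4

-1/4


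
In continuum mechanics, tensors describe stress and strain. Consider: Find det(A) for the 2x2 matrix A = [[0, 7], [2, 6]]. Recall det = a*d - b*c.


For a 2x2 matrix [[a, b], [c, d]], det = a*d - b*c.
a = 0, b = 7, c = 2, d = 6
a*d = 0 * 6 = 0
b*c = 7 * 2 = 14
det = 0 - 14 = -14

-14


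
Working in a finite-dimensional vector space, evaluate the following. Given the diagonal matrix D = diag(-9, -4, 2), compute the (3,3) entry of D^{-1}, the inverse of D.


For a diagonal matrix, the inverse has entries (D^{-1})_{ii} = 1/d_{ii}.
The diagonal entries are: d_{11} = -9, d_{22} = -4, d_{33} = 2
We need (D^{-1})_{33} = 1/d_{33} = 1/2 = 1/2

1/2


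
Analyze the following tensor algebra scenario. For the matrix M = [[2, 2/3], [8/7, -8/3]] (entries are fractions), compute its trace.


The trace is the sum of diagonal entries.
Diagonal: M[1,1] = 2, M[2,2] = -8/3
Tr(M) = 2 + -8/3
Computing step by step:
After adding M[1,1]: 2
After adding M[2,2]: -2/3
Tr(M) = -2/3

-2/3


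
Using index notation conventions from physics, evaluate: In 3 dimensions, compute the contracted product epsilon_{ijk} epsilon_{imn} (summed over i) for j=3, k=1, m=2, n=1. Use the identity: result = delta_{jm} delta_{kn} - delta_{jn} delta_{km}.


Using the identity: epsilon_{ijk} epsilon_{imn} = delta_{jm} delta_{kn} - delta_{jn} delta_{km}.
delta_{32} = 0
delta_{11} = 1
delta_{31} = 0
delta_{12} = 0
Result = 0 * 1 - 0 * 0 = 0 - 0 = 0

0


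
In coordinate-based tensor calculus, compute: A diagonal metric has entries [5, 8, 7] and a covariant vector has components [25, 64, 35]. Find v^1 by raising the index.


To raise an index with a diagonal metric: v^i = v_i / g_{ii}.
For index 1: v_1 = 25, g_{11} = 5
v^1 = 25 / 5 = 5

5


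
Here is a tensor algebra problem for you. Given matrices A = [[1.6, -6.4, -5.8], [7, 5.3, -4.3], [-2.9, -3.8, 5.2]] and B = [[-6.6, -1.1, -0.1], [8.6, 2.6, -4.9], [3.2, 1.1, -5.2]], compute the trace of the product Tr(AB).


Tr(AB) = sum_i (AB)_{ii} where (AB)_{ii} = sum_k A_{ik} B_{ki}.
(AB)_{11} = 1.6*-6.6 + -6.4*8.6 + -5.8*3.2 = -84.16
(AB)_{22} = 7*-1.1 + 5.3*2.6 + -4.3*1.1 = 1.35
(AB)_{33} = -2.9*-0.1 + -3.8*-4.9 + 5.2*-5.2 = -8.13
Tr(AB) = -84.16 + 1.35 + -8.13 = -90.94

-90.94


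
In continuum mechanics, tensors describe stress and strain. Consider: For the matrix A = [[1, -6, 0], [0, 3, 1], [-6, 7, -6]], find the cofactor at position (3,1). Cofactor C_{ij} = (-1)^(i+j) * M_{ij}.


To find cofactor C_{31}, delete row 3 and column 1.
The resulting 2x2 submatrix is: [[-6, 0], [3, 1]]
Minor M_{31} = -6*1 - 0*3
  = -6 - 0 = -6
Sign = (-1)^(3+1) = (-1)^4 = 1
Cofactor C_{31} = 1 * -6 = -6

-6


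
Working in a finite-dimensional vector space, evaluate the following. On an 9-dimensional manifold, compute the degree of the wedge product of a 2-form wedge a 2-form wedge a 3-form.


The degree of a wedge product is the sum of the degrees of the individual forms.
Degrees: 2, 2, 3
Total degree = 2 + 2 + 3 = 7

7


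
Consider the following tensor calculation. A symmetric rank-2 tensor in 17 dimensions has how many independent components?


A symmetric rank-2 tensor in d dimensions has d(d+1)/2 independent components.
d = 17
d(d+1)/2 = 17 * 18 / 2 = 306 / 2 = 153

153


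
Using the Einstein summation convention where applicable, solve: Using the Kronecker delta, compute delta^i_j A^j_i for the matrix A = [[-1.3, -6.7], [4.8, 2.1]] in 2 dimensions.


The contraction (trace) of a rank-2 tensor is the sum of its diagonal elements.
Diagonal entries: A[1,1] = -1.3, A[2,2] = 2.1
Tr(A) = -1.3 + 2.1 = 0.8

0.8


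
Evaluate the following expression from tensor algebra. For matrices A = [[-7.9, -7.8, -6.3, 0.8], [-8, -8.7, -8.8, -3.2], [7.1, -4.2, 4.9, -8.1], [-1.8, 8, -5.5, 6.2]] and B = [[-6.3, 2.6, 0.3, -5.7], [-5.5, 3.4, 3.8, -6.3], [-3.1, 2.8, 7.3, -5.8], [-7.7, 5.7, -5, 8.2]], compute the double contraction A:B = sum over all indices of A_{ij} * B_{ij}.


A:B = sum over all i,j of A_{ij} * B_{ij}.
Row 1: -7.9*-6.3=49.77, -7.8*2.6=-20.28, -6.3*0.3=-1.89, 0.8*-5.7=-4.56 => row sum = 23.04
Row 2: -8*-5.5=44, -8.7*3.4=-29.58, -8.8*3.8=-33.44, -3.2*-6.3=20.16 => row sum = 1.14
Row 3: 7.1*-3.1=-22.01, -4.2*2.8=-11.76, 4.9*7.3=35.77, -8.1*-5.8=46.98 => row sum = 48.98
Row 4: -1.8*-7.7=13.86, 8*5.7=45.6, -5.5*-5=27.5, 6.2*8.2=50.84 => row sum = 137.8
Total = 23.04 + 1.14 + 48.98 + 137.8 = 210.96

210.96


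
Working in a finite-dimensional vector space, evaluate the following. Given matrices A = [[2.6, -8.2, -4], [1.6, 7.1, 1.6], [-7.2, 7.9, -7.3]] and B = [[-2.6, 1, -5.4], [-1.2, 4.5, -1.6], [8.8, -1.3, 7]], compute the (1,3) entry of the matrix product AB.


(AB)_{ij} = sum_k A_{ik} B_{kj}.
For i=1, j=3:
A_{11} * B_{13} = 2.6 * -5.4 = -14.04
A_{12} * B_{23} = -8.2 * -1.6 = 13.12
A_{13} * B_{33} = -4 * 7 = -28
Sum = -14.04 + 13.12 + -28 = -28.92

-28.92


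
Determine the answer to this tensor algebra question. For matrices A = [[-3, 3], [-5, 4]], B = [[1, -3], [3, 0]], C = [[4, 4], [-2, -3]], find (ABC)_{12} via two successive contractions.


(ABC)_{12} = sum_m (AB)_{1m} C_{m2}. First compute row 1 of AB.
(AB)_{11} = -3*1 + 3*3 = 6
(AB)_{12} = -3*-3 + 3*0 = 9
Now contract with column 2 of C:
(AB)_{11} * C_{12} = 6 * 4 = 24
(AB)_{12} * C_{22} = 9 * -3 = -27
(ABC)_{12} = 24 + -27 = -3

-3


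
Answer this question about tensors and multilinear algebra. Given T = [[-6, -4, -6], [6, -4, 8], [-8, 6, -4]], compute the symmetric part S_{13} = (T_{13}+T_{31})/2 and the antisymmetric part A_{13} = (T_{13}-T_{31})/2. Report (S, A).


T_{13} = -6
T_{31} = -8
S_{13} = (-6 + -8)/2 = -14/2 = -7
A_{13} = (-6 - -8)/2 = 2/2 = 1
Check: S + A = -7 + 1 = -6 = T_{13}.

(-7, 1)


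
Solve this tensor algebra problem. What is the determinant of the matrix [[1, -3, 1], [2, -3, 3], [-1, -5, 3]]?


Expanding along the first row, det(A) = a11*M_11 - a12*M_12 + a13*M_13, where M_1j is the (1,j) minor.
Minor M_11 = -3*3 - 3*-5 = 6
Minor M_12 = 2*3 - 3*-1 = 9
Minor M_13 = 2*-5 - -3*-1 = -13
det = 1*(6) - -3*(9) + 1*(-13)
    = 6 - -27 + -13
    = 20

20


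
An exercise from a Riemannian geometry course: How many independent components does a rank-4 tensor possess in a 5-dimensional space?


The number of components of a rank-r tensor in d dimensions is d^r.
Here d = 5 and r = 4.
5^4 = 625

625


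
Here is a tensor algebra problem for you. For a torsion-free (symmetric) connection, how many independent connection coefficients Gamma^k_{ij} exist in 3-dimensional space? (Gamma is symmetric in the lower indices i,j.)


Christoffel symbols Gamma^k_{ij} are symmetric in i,j, so there are d * d(d+1)/2 independent symbols.
d = 3
d(d+1)/2 = 3 * 4 / 2 = 6
Total = 3 * 6 = 18

18


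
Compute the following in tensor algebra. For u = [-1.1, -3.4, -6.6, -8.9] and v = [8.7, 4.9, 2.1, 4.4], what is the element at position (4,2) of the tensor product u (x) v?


The outer product entry T_{ij} = u_i * v_j.
We need i=4, j=2.
u_4 = -8.9, v_2 = 4.9
T_{4,2} = -8.9 * 4.9 = -43.61

-43.61


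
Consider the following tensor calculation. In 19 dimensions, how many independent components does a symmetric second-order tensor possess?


A symmetric rank-2 tensor in d dimensions has d(d+1)/2 independent components.
d = 19
d(d+1)/2 = 19 * 20 / 2 = 380 / 2 = 190

190


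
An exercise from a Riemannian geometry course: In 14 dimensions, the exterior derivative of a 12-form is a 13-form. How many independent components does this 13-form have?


The exterior derivative of a p-form is a (p+1)-form.
Its number of independent components is C(n, p+1).
n = 14, p+1 = 13
C(14, 13) = 14

14


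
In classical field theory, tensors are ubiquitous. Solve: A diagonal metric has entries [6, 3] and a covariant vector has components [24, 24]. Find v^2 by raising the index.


To raise an index with a diagonal metric: v^i = v_i / g_{ii}.
For index 2: v_2 = 24, g_{22} = 3
v^2 = 24 / 3 = 8

8


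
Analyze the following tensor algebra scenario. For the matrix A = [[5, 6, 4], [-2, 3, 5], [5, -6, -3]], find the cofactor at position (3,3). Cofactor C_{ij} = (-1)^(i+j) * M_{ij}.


To find cofactor C_{33}, delete row 3 and column 3.
The resulting 2x2 submatrix is: [[5, 6], [-2, 3]]
Minor M_{33} = 5*3 - 6*-2
  = 15 - -12 = 27
Sign = (-1)^(3+3) = (-1)^6 = 1
Cofactor C_{33} = 1 * 27 = 27

27


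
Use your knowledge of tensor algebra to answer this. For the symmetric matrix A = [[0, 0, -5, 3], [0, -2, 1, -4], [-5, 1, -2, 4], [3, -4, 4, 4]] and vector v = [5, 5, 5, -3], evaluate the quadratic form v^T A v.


First compute Av:
(Av)_1 = 0*5 + 0*5 + -5*5 + 3*-3 = -34
(Av)_2 = 0*5 + -2*5 + 1*5 + -4*-3 = 7
(Av)_3 = -5*5 + 1*5 + -2*5 + 4*-3 = -42
(Av)_4 = 3*5 + -4*5 + 4*5 + 4*-3 = 3
Av = [-34, 7, -42, 3]
Then v^T (Av) = 5*-34 + 5*7 + 5*-42 + -3*3
= -170 + 35 + -210 + -9 = -354

-354


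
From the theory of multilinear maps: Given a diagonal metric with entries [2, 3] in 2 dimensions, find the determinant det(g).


For a diagonal metric, the determinant is the product of diagonal entries.
Diagonal entries: 2, 3
det(g) = 2 * 3 = 6

6


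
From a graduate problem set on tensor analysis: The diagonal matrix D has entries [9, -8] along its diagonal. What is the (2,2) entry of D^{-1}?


For a diagonal matrix, the inverse has entries (D^{-1})_{ii} = 1/d_{ii}.
The diagonal entries are: d_{11} = 9, d_{22} = -8
We need (D^{-1})_{22} = 1/d_{22} = 1/-8 = -1/8

-1/8


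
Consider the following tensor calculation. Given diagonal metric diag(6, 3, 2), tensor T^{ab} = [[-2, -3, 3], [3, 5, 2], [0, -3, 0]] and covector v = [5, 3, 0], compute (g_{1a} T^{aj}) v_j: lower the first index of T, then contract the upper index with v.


Step 1: lower the first index. For a diagonal metric, g_{ia} T^{aj} = g_{ii} T^{ij} (no sum on i).
g_{11} = 6
S_1{}^1 = 6 * T^{11} = 6 * -2 = -12
S_1{}^2 = 6 * T^{12} = 6 * -3 = -18
S_1{}^3 = 6 * T^{13} = 6 * 3 = 18
Step 2: contract S_1{}^j with v_j.
S_1{}^1 * v_1 = -12 * 5 = -60
S_1{}^2 * v_2 = -18 * 3 = -54
S_1{}^3 * v_3 = 18 * 0 = 0
Result = -60 + -54 + 0 = -114

-114


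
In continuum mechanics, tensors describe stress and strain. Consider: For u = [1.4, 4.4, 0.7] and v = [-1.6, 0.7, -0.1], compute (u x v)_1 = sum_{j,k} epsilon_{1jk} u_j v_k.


(u x v)_1 = sum_{j,k} epsilon_{1jk} u_j v_k. Only permutations of (1,2,3) contribute; the two non-zero terms are:
eps_{123} u_2 v_3 = 1 * 4.4 * -0.1 = -0.44
eps_{132} u_3 v_2 = -1 * 0.7 * 0.7 = -0.49
(u x v)_1 = -0.93

-0.93


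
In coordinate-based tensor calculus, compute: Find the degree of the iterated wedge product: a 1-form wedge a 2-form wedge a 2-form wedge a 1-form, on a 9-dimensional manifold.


The degree of a wedge product is the sum of the degrees of the individual forms.
Degrees: 1, 2, 2, 1
Total degree = 1 + 2 + 2 + 1 = 6

6


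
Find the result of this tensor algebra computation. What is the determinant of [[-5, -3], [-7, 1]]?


For a 2x2 matrix [[a, b], [c, d]], det = a*d - b*c.
a = -5, b = -3, c = -7, d = 1
a*d = -5 * 1 = -5
b*c = -3 * -7 = 21
det = -5 - 21 = -26

-26


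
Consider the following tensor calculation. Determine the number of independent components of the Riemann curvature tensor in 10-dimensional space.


The Riemann tensor in d dimensions has d^2(d^2 - 1)/12 independent components.
d = 10, so d^2 = 100
d^2 - 1 = 99
d^2(d^2 - 1) = 100 * 99 = 9900
Divide by 12: 9900 / 12 = 825

825


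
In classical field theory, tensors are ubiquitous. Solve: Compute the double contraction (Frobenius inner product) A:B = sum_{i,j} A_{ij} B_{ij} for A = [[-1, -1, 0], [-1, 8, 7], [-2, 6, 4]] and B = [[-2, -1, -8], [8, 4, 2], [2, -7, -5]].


A:B = sum over all i,j of A_{ij} * B_{ij}.
Row 1: -1*-2=2, -1*-1=1, 0*-8=0 => row sum = 3
Row 2: -1*8=-8, 8*4=32, 7*2=14 => row sum = 38
Row 3: -2*2=-4, 6*-7=-42, 4*-5=-20 => row sum = -66
Total = 3 + 38 + -66 = -25

-25


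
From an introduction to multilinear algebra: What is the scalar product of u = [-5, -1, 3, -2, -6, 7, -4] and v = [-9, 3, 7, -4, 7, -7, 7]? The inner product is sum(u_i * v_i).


The inner product u . v = sum of u_i * v_i.
Term-by-term: -5 * -9, -1 * 3, 3 * 7, -2 * -4, -6 * 7, 7 * -7, -4 * 7
Products: 45, -3, 21, 8, -42, -49, -28
Sum = 45 + -3 + 21 + 8 + -42 + -49 + -28 = -48

-48


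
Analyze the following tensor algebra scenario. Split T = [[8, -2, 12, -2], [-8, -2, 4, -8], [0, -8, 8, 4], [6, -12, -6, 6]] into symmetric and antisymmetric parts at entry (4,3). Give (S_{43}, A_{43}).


T_{43} = -6
T_{34} = 4
S_{43} = (-6 + 4)/2 = -2/2 = -1
A_{43} = (-6 - 4)/2 = -10/2 = -5
Check: S + A = -1 + -5 = -6 = T_{43}.

(-1, -5)


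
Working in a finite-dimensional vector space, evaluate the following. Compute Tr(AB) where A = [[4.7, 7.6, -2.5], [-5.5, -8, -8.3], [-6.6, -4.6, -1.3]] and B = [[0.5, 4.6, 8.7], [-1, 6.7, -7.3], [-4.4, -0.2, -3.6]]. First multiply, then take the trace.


Tr(AB) = sum_i (AB)_{ii} where (AB)_{ii} = sum_k A_{ik} B_{ki}.
(AB)_{11} = 4.7*0.5 + 7.6*-1 + -2.5*-4.4 = 5.75
(AB)_{22} = -5.5*4.6 + -8*6.7 + -8.3*-0.2 = -77.24
(AB)_{33} = -6.6*8.7 + -4.6*-7.3 + -1.3*-3.6 = -19.16
Tr(AB) = 5.75 + -77.24 + -19.16 = -90.65

-90.65


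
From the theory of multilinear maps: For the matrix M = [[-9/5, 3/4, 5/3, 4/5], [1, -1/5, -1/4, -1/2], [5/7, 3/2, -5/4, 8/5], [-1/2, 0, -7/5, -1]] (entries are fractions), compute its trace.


The trace is the sum of diagonal entries.
Diagonal: M[1,1] = -9/5, M[2,2] = -1/5, M[3,3] = -5/4, M[4,4] = -1
Tr(M) = -9/5 + -1/5 + -5/4 + -1
Computing step by step:
After adding M[1,1]: -9/5
After adding M[2,2]: -2
After adding M[3,3]: -13/4
After adding M[4,4]: -17/4
Tr(M) = -17/4

-17/4


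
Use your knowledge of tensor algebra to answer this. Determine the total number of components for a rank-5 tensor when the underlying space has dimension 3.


The number of components of a rank-r tensor in d dimensions is d^r.
Here d = 3 and r = 5.
3^5 = 243

243


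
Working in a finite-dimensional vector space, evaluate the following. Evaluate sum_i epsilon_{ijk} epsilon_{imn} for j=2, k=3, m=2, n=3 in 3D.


Using the identity: epsilon_{ijk} epsilon_{imn} = delta_{jm} delta_{kn} - delta_{jn} delta_{km}.
delta_{22} = 1
delta_{33} = 1
delta_{23} = 0
delta_{32} = 0
Result = 1 * 1 - 0 * 0 = 1 - 0 = 1

1


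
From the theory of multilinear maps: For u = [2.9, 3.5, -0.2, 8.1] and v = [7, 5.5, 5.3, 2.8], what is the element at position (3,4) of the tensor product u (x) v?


The outer product entry T_{ij} = u_i * v_j.
We need i=3, j=4.
u_3 = -0.2, v_4 = 2.8
T_{3,4} = -0.2 * 2.8 = -0.56

-0.56
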